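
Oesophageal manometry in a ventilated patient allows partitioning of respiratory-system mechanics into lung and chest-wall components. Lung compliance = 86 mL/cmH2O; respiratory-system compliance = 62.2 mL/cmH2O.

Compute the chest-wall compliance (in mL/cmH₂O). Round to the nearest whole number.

225

1/Ccw = 1/Crs − 1/CL.
1/Ccw = 1/62.2 − 1/86 = 0.004449.
Ccw = 224.77 mL/cmH2O.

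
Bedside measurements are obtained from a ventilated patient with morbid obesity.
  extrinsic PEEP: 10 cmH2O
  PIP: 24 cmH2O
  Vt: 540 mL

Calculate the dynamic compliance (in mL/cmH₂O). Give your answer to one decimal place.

38.6

Dynamic compliance = Vt / (PIP − PEEP) = 540 / (24 − 10) = 540 / 14.0 = 38.571 mL/cmH2O.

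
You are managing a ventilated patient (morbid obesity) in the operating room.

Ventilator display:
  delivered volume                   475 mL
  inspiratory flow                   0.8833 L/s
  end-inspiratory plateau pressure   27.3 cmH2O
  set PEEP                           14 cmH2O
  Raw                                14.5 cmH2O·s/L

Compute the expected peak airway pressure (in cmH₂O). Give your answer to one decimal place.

PIP = Pplat + Raw × flow = 27.3 + 14.5 × 0.8833 = 27.3 + 12.808 = 40.108 cmH2O.

40.1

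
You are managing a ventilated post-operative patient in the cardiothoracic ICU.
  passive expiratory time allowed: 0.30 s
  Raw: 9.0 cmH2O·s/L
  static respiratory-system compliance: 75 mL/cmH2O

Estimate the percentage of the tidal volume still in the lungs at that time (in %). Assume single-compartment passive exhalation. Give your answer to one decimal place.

τ = R × C = 9.0 × 75 mL/cmH2O = 9.0 × 0.075 L/cmH2O = 0.675 s.
Passive exhalation: V(t)/V₀ = e^(−t/τ) = e^(−0.30/0.675) = 0.6412.
Fraction remaining = 0.6412 → 64.12%.

64.1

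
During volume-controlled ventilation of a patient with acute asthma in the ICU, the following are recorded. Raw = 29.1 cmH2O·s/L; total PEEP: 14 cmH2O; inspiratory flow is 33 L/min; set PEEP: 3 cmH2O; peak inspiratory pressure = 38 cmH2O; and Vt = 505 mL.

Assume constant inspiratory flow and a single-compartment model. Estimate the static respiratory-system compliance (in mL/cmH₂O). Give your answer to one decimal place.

Flow: 33 L/min ÷ 60 = 0.55 L/s.
Total PEEP = 14 cmH2O (set 3 + intrinsic 11); this is the baseline alveolar pressure.
Equation of motion (constant flow): PIP = Vt/C + R·V̇ + PEEP.
Vt/C = PIP − R·V̇ − PEEP = 38 − 29.1×0.55 − 14 = 38 − 16.005 − 14 = 7.995 cmH2O.
C = Vt / 7.995 = 505 / 7.995 = 63.164 mL/cmH2O.

63.2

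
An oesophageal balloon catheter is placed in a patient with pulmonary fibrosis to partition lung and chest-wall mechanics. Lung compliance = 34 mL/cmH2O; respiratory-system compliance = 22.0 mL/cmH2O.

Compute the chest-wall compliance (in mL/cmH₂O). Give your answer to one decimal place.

62.3

1/Ccw = 1/Crs − 1/CL.
1/Ccw = 1/22.0 − 1/34 = 0.01604.
Ccw = 62.344 mL/cmH2O.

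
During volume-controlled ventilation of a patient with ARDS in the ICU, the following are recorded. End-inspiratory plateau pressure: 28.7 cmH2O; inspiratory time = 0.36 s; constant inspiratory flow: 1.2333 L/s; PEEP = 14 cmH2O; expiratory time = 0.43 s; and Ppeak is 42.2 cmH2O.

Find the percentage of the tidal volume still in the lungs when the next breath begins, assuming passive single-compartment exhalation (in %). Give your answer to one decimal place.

Vt = flow × Ti = 1.2333 L/s × 0.36 s × 1000 mL/L = 443.99 mL.
R = (PIP − Pplat)/V̇ = (42.2 − 28.7) / 1.2333 = 13.5/1.2333 = 10.946 cmH2O·s/L.
C = Vt/(Pplat − PEEP) = 443.99 / (28.7 − 14) = 443.99/14.7 = 30.203 mL/cmH2O.
τ = R × C = 10.946 × 0.0302 L/cmH2O = 0.3306 s.
Fraction remaining at end-expiration = e^(−Te/τ) = e^(−0.43/0.3306) = 0.2724 → 27.24%.

27.2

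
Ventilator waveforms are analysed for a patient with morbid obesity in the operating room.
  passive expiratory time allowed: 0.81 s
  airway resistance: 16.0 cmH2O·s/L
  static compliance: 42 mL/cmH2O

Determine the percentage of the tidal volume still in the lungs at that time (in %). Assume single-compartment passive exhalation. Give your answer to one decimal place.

30.0

τ = R × C = 16.0 × 42 mL/cmH2O = 16.0 × 0.042 L/cmH2O = 0.672 s.
Passive exhalation: V(t)/V₀ = e^(−t/τ) = e^(−0.81/0.672) = 0.2996.
Fraction remaining = 0.2996 → 29.96%.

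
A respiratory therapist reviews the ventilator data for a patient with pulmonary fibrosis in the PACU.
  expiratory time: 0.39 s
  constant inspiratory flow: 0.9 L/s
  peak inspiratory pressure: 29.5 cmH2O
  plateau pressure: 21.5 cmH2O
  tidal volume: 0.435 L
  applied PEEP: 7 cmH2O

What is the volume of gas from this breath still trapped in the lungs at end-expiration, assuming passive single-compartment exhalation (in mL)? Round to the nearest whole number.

101

R = (PIP − Pplat)/V̇ = (29.5 − 21.5) / 0.9 = 8.0/0.9 = 8.889 cmH2O·s/L.
C = Vt/(Pplat − PEEP) = 435.0 / (21.5 − 7) = 435.0/14.5 = 30.0 mL/cmH2O.
τ = R × C = 8.889 × 0.03 L/cmH2O = 0.2667 s.
Fraction remaining = e^(−Te/τ) = e^(−0.39/0.2667) = 0.2317.
Trapped volume = 435.0 × 0.2317 = 100.79 mL.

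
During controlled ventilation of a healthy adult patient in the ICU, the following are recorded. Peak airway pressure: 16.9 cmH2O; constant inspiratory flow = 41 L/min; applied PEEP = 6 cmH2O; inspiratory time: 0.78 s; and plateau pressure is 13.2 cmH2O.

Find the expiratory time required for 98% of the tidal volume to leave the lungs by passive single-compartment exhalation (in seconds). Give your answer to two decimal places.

1.57

Flow: 41 L/min ÷ 60 = 0.6833 L/s.
Vt = flow × Ti = 0.6833 L/s × 0.78 s × 1000 mL/L = 532.97 mL.
R = (PIP − Pplat)/V̇ = (16.9 − 13.2) / 0.6833 = 3.7/0.6833 = 5.415 cmH2O·s/L.
C = Vt/(Pplat − PEEP) = 532.97 / (13.2 − 6) = 532.97/7.2 = 74.024 mL/cmH2O.
τ = R × C = 5.415 × 0.07402 L/cmH2O = 0.4008 s.
t = −τ·ln(1 − 0.98) = −0.4008·ln(0.02) = 1.568 s.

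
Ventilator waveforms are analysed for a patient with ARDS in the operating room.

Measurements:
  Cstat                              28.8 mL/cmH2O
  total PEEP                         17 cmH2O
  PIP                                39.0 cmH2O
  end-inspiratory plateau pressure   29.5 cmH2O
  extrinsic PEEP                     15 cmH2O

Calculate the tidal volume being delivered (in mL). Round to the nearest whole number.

End-expiratory occlusion gives total PEEP = 17 cmH2O (intrinsic PEEP = 17 − 15 = 2). Use total PEEP for the elastic gradient.
Vt = Cstat × (Pplat − PEEPtotal) = 28.8 × (29.5 − 17) = 28.8 × 12.5 = 360.0 mL.

360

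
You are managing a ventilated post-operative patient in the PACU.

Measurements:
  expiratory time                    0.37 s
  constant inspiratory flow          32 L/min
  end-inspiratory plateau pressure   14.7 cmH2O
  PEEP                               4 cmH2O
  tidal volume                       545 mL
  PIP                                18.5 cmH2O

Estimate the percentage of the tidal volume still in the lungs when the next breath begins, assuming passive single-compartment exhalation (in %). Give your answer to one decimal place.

Flow: 32 L/min ÷ 60 = 0.5333 L/s.
R = (PIP − Pplat)/V̇ = (18.5 − 14.7) / 0.5333 = 3.8/0.5333 = 7.125 cmH2O·s/L.
C = Vt/(Pplat − PEEP) = 545.0 / (14.7 − 4) = 545.0/10.7 = 50.935 mL/cmH2O.
τ = R × C = 7.125 × 0.05094 L/cmH2O = 0.3629 s.
Fraction remaining at end-expiration = e^(−Te/τ) = e^(−0.37/0.3629) = 0.3608 → 36.08%.

36.1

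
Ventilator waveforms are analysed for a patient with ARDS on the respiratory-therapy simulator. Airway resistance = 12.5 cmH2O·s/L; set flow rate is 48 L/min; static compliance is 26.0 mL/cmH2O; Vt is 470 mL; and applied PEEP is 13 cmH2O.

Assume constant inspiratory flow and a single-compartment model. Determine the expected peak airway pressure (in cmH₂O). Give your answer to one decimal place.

Flow: 48 L/min ÷ 60 = 0.8 L/s.
Equation of motion (constant flow): PIP = Vt/C + R·V̇ + PEEP.
PIP = 470/26.0 + 12.5×0.8 + 13 = 18.077 + 10.0 + 13 = 41.077 cmH2O.

41.1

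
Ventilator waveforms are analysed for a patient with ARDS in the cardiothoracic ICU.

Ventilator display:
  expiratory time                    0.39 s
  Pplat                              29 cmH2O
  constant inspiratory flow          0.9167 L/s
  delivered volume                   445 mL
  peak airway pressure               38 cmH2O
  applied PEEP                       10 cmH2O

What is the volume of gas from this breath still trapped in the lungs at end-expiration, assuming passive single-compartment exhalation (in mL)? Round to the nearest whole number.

82

R = (PIP − Pplat)/V̇ = (38 − 29) / 0.9167 = 9.0/0.9167 = 9.818 cmH2O·s/L.
C = Vt/(Pplat − PEEP) = 445.0 / (29 − 10) = 445.0/19.0 = 23.421 mL/cmH2O.
τ = R × C = 9.818 × 0.02342 L/cmH2O = 0.2299 s.
Fraction remaining = e^(−Te/τ) = e^(−0.39/0.2299) = 0.1833.
Trapped volume = 445.0 × 0.1833 = 81.569 mL.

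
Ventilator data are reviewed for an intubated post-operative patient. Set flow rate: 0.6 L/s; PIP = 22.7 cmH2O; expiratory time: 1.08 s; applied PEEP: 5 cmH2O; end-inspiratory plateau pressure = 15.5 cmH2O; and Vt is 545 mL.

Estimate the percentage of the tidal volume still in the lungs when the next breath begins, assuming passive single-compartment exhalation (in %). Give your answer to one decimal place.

R = (PIP − Pplat)/V̇ = (22.7 − 15.5) / 0.6 = 7.2/0.6 = 12.0 cmH2O·s/L.
C = Vt/(Pplat − PEEP) = 545.0 / (15.5 − 5) = 545.0/10.5 = 51.905 mL/cmH2O.
τ = R × C = 12.0 × 0.05191 L/cmH2O = 0.6229 s.
Fraction remaining at end-expiration = e^(−Te/τ) = e^(−1.08/0.6229) = 0.1766 → 17.66%.

17.7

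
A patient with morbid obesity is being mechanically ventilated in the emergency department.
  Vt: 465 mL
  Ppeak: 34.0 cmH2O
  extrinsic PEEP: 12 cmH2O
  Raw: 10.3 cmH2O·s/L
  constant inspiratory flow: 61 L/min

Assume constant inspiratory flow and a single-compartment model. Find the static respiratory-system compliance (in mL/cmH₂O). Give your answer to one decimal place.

40.3

Flow: 61 L/min ÷ 60 = 1.0167 L/s.
Equation of motion (constant flow): PIP = Vt/C + R·V̇ + PEEP.
Vt/C = PIP − R·V̇ − PEEP = 34.0 − 10.3×1.0167 − 12 = 34.0 − 10.472 − 12 = 11.528 cmH2O.
C = Vt / 11.528 = 465 / 11.528 = 40.337 mL/cmH2O.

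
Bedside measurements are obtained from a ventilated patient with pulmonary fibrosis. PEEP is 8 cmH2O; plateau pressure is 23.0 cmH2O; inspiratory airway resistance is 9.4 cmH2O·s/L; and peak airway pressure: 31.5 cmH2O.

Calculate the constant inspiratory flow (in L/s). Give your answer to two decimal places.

flow = (PIP − Pplat) / Raw = 8.5 / 9.4 = 0.9043 L/s.

0.90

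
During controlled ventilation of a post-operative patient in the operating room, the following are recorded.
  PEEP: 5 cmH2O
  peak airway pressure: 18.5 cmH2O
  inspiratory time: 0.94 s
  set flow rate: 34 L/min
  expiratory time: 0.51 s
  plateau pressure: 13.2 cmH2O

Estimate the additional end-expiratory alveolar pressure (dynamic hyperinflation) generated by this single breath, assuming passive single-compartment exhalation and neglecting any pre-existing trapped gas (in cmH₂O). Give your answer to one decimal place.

Flow: 34 L/min ÷ 60 = 0.5667 L/s.
Vt = flow × Ti = 0.5667 L/s × 0.94 s × 1000 mL/L = 532.7 mL.
R = (PIP − Pplat)/V̇ = (18.5 − 13.2) / 0.5667 = 5.3/0.5667 = 9.352 cmH2O·s/L.
C = Vt/(Pplat − PEEP) = 532.7 / (13.2 − 5) = 532.7/8.2 = 64.963 mL/cmH2O.
τ = R × C = 9.352 × 0.06496 L/cmH2O = 0.6075 s.
Fraction remaining = e^(−Te/τ) = e^(−0.51/0.6075) = 0.4319; trapped volume = 532.7 × 0.4319 = 230.07 mL.
Additional alveolar pressure from trapping ≈ V_trapped / C = 230.07 / 64.963 = 3.542 cmH2O.

3.5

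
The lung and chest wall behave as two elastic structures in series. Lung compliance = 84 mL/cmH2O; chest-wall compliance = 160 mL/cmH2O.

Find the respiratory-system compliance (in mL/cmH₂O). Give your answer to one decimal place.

Lung and chest wall are elastances in series: 1/Crs = 1/CL + 1/Ccw.
1/Crs = 1/84 + 1/160 = 0.01815.
Crs = 55.096 mL/cmH2O.

55.1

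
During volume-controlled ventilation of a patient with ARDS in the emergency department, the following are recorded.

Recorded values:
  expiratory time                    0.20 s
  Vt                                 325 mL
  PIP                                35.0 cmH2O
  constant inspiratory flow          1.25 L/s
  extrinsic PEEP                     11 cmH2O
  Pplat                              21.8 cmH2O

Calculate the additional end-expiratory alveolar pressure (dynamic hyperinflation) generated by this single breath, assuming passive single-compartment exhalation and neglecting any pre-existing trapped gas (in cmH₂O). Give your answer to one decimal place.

5.8

R = (PIP − Pplat)/V̇ = (35.0 − 21.8) / 1.25 = 13.2/1.25 = 10.56 cmH2O·s/L.
C = Vt/(Pplat − PEEP) = 325.0 / (21.8 − 11) = 325.0/10.8 = 30.093 mL/cmH2O.
τ = R × C = 10.56 × 0.03009 L/cmH2O = 0.3178 s.
Fraction remaining = e^(−Te/τ) = e^(−0.20/0.3178) = 0.533; trapped volume = 325.0 × 0.533 = 173.23 mL.
Additional alveolar pressure from trapping ≈ V_trapped / C = 173.23 / 30.093 = 5.756 cmH2O.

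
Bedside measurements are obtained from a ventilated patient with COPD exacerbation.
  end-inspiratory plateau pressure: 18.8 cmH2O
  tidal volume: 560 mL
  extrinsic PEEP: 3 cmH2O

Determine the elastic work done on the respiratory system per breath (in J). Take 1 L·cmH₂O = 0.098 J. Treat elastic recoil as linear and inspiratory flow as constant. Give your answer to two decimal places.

0.43

Elastic work ≈ ½ × (Pplat − PEEP) × Vt = 0.5 × (18.8 − 3) × 0.560 L = 0.5 × 15.8 × 0.560 = 4.424 L·cmH2O.
× 0.098 J/(L·cmH2O) → 0.4336 J.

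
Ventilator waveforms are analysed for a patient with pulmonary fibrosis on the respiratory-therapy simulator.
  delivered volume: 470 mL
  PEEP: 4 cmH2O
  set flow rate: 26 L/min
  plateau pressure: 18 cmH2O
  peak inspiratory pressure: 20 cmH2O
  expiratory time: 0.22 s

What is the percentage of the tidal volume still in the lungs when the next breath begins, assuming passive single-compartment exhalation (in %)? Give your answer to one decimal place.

24.2

Flow: 26 L/min ÷ 60 = 0.4333 L/s.
R = (PIP − Pplat)/V̇ = (20 − 18) / 0.4333 = 2.0/0.4333 = 4.616 cmH2O·s/L.
C = Vt/(Pplat − PEEP) = 470.0 / (18 − 4) = 470.0/14.0 = 33.571 mL/cmH2O.
τ = R × C = 4.616 × 0.03357 L/cmH2O = 0.155 s.
Fraction remaining at end-expiration = e^(−Te/τ) = e^(−0.22/0.155) = 0.2419 → 24.19%.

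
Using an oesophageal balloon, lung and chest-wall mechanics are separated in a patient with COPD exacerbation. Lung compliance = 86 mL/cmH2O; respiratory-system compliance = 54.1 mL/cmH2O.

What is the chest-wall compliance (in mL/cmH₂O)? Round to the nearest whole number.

146

1/Ccw = 1/Crs − 1/CL.
1/Ccw = 1/54.1 − 1/86 = 0.006856.
Ccw = 145.86 mL/cmH2O.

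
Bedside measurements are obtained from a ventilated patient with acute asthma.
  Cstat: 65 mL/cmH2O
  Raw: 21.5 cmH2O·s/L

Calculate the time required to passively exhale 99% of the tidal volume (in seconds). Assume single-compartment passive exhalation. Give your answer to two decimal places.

τ = R × C = 21.5 × 65 mL/cmH2O = 21.5 × 0.065 L/cmH2O = 1.398 s.
Exhaled fraction f = 1 − e^(−t/τ) → t = −τ·ln(1 − f) = −1.398·ln(0.01) = 6.438 s.

6.44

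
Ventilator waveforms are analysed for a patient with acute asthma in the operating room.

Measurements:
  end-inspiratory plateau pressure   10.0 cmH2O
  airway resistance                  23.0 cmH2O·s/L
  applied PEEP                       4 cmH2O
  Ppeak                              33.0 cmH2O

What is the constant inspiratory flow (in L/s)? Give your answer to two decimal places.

flow = (PIP − Pplat) / Raw = 23.0 / 23.0 = 1.0 L/s.

1.00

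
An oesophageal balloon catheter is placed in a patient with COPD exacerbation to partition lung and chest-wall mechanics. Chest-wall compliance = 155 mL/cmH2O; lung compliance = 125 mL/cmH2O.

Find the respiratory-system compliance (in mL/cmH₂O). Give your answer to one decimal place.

Lung and chest wall are elastances in series: 1/Crs = 1/CL + 1/Ccw.
1/Crs = 1/125 + 1/155 = 0.01445.
Crs = 69.204 mL/cmH2O.

69.2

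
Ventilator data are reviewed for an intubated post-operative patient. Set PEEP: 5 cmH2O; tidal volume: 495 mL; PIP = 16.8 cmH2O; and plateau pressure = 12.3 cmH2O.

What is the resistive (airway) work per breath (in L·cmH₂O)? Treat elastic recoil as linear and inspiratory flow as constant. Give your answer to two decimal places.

2.23

With constant inspiratory flow the resistive pressure is constant at PIP − Pplat = 16.8 − 12.3 = 4.5 cmH2O, so resistive work = 4.5 × 0.495 = 2.228 L·cmH2O.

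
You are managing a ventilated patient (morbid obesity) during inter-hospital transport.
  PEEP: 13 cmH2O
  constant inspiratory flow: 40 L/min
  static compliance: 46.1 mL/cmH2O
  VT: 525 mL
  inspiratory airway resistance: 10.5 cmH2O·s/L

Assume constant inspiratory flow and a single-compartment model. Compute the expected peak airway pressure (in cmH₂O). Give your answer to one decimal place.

Flow: 40 L/min ÷ 60 = 0.6667 L/s.
Equation of motion (constant flow): PIP = Vt/C + R·V̇ + PEEP.
PIP = 525/46.1 + 10.5×0.6667 + 13 = 11.388 + 7.0 + 13 = 31.388 cmH2O.

31.4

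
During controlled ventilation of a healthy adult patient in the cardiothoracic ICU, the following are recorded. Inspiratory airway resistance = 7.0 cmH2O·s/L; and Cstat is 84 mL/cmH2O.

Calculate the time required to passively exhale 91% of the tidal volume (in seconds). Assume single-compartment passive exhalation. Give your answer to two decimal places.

1.42

τ = R × C = 7.0 × 84 mL/cmH2O = 7.0 × 0.084 L/cmH2O = 0.588 s.
Exhaled fraction f = 1 − e^(−t/τ) → t = −τ·ln(1 − f) = −0.588·ln(0.09) = 1.416 s.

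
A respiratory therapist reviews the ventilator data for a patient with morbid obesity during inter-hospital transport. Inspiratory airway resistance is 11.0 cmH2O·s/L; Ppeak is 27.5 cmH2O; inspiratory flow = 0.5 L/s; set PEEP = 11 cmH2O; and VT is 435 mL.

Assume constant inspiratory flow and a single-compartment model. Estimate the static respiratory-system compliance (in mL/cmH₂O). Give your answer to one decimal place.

Equation of motion (constant flow): PIP = Vt/C + R·V̇ + PEEP.
Vt/C = PIP − R·V̇ − PEEP = 27.5 − 11.0×0.5 − 11 = 27.5 − 5.5 − 11 = 11.0 cmH2O.
C = Vt / 11.0 = 435 / 11.0 = 39.545 mL/cmH2O.

39.5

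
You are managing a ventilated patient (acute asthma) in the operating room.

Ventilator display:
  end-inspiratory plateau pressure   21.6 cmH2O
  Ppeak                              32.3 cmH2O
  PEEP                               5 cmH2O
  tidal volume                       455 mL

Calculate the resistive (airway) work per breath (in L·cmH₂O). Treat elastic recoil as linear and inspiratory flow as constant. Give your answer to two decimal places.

With constant inspiratory flow the resistive pressure is constant at PIP − Pplat = 32.3 − 21.6 = 10.7 cmH2O, so resistive work = 10.7 × 0.455 = 4.869 L·cmH2O.

4.87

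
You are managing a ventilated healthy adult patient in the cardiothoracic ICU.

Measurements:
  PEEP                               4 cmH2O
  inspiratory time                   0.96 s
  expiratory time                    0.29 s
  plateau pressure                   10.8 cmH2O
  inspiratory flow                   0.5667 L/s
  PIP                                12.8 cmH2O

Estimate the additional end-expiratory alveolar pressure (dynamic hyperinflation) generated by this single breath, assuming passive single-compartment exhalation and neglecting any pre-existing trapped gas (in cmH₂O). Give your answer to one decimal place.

2.4

Vt = flow × Ti = 0.5667 L/s × 0.96 s × 1000 mL/L = 544.03 mL.
R = (PIP − Pplat)/V̇ = (12.8 − 10.8) / 0.5667 = 2.0/0.5667 = 3.529 cmH2O·s/L.
C = Vt/(Pplat − PEEP) = 544.03 / (10.8 − 4) = 544.03/6.8 = 80.004 mL/cmH2O.
τ = R × C = 3.529 × 0.08 L/cmH2O = 0.2823 s.
Fraction remaining = e^(−Te/τ) = e^(−0.29/0.2823) = 0.358; trapped volume = 544.03 × 0.358 = 194.76 mL.
Additional alveolar pressure from trapping ≈ V_trapped / C = 194.76 / 80.004 = 2.434 cmH2O.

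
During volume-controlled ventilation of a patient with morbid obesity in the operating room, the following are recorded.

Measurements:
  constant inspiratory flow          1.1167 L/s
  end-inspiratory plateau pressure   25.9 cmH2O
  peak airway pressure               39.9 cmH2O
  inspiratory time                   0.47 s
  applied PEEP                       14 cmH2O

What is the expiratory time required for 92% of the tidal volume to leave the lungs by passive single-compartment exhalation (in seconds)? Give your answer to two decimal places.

1.40

Vt = flow × Ti = 1.1167 L/s × 0.47 s × 1000 mL/L = 524.85 mL.
R = (PIP − Pplat)/V̇ = (39.9 − 25.9) / 1.1167 = 14.0/1.1167 = 12.537 cmH2O·s/L.
C = Vt/(Pplat − PEEP) = 524.85 / (25.9 − 14) = 524.85/11.9 = 44.105 mL/cmH2O.
τ = R × C = 12.537 × 0.04411 L/cmH2O = 0.553 s.
t = −τ·ln(1 − 0.92) = −0.553·ln(0.08) = 1.397 s.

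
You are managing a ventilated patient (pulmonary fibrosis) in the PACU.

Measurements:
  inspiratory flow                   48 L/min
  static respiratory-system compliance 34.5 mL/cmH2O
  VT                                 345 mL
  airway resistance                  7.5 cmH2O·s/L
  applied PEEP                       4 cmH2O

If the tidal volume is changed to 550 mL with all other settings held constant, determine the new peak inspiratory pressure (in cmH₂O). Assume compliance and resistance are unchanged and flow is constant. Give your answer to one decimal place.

25.9

Flow: 48 L/min ÷ 60 = 0.8 L/s.
PIP = Vt/C + R·V̇ + PEEP (constant-flow equation of motion).
Only the elastic term changes: ΔPIP = ΔVt / C = (550 − 345) / 34.5 = 5.942 cmH2O.
Original PIP = 345/34.5 + 7.5×0.8 + 4 = 20.0 cmH2O; new PIP = 20.0 + (5.942) = 25.942 cmH2O.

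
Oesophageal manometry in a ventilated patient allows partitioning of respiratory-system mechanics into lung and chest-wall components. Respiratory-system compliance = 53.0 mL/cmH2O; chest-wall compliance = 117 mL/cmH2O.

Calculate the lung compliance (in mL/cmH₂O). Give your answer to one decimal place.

96.9

1/CL = 1/Crs − 1/Ccw.
1/CL = 1/53.0 − 1/117 = 0.01032.
CL = 96.899 mL/cmH2O.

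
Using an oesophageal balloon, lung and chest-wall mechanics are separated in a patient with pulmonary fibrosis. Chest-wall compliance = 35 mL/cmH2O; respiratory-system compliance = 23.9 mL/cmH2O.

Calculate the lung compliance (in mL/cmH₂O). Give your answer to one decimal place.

75.4

1/CL = 1/Crs − 1/Ccw.
1/CL = 1/23.9 − 1/35 = 0.01327.
CL = 75.358 mL/cmH2O.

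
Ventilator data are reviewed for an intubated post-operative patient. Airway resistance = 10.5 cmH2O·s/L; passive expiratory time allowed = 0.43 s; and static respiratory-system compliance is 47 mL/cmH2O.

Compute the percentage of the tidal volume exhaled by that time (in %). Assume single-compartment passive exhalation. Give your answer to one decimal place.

τ = R × C = 10.5 × 47 mL/cmH2O = 10.5 × 0.047 L/cmH2O = 0.4935 s.
Passive exhalation: V(t)/V₀ = e^(−t/τ) = e^(−0.43/0.4935) = 0.4184.
Fraction exhaled = 1 − 0.4184 = 0.5816 → 58.16%.

58.2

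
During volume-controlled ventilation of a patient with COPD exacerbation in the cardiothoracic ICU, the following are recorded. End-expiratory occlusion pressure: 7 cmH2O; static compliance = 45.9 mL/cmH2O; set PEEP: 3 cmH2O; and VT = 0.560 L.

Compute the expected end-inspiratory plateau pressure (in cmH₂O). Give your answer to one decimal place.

19.2

End-expiratory occlusion gives total PEEP = 7 cmH2O (intrinsic PEEP = 7 − 3 = 4). Use total PEEP for the elastic gradient.
Pplat = PEEPtotal + Vt / Cstat = 7 + 560 / 45.9 = 7 + 12.2 = 19.2 cmH2O.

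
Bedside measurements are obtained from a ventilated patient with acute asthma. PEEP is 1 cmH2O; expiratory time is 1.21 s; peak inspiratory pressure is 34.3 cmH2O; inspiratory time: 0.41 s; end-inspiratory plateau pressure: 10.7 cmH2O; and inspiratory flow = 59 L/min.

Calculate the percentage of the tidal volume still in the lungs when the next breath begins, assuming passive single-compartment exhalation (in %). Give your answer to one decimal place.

Flow: 59 L/min ÷ 60 = 0.9833 L/s.
Vt = flow × Ti = 0.9833 L/s × 0.41 s × 1000 mL/L = 403.15 mL.
R = (PIP − Pplat)/V̇ = (34.3 − 10.7) / 0.9833 = 23.6/0.9833 = 24.001 cmH2O·s/L.
C = Vt/(Pplat − PEEP) = 403.15 / (10.7 − 1) = 403.15/9.7 = 41.562 mL/cmH2O.
τ = R × C = 24.001 × 0.04156 L/cmH2O = 0.9975 s.
Fraction remaining at end-expiration = e^(−Te/τ) = e^(−1.21/0.9975) = 0.2973 → 29.73%.

29.7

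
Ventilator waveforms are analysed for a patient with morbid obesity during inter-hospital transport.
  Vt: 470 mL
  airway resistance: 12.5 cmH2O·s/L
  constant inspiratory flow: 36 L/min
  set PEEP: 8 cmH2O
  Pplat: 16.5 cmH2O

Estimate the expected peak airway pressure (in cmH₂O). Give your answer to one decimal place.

Flow: 36 L/min ÷ 60 = 0.6 L/s.
PIP = Pplat + Raw × flow = 16.5 + 12.5 × 0.6 = 16.5 + 7.5 = 24.0 cmH2O.

24.0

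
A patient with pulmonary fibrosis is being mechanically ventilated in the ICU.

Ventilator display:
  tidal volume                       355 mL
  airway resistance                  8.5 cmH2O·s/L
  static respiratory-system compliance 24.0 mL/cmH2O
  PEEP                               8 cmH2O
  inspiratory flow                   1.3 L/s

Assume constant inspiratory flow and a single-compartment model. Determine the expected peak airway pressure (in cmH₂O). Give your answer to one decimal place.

33.8

Equation of motion (constant flow): PIP = Vt/C + R·V̇ + PEEP.
PIP = 355/24.0 + 8.5×1.3 + 8 = 14.792 + 11.05 + 8 = 33.842 cmH2O.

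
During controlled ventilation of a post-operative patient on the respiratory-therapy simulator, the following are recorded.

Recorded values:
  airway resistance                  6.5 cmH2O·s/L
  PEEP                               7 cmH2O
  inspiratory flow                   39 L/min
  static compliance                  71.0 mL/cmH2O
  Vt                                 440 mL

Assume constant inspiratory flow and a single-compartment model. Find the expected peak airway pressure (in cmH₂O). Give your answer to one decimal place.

Flow: 39 L/min ÷ 60 = 0.65 L/s.
Equation of motion (constant flow): PIP = Vt/C + R·V̇ + PEEP.
PIP = 440/71.0 + 6.5×0.65 + 7 = 6.197 + 4.225 + 7 = 17.422 cmH2O.

17.4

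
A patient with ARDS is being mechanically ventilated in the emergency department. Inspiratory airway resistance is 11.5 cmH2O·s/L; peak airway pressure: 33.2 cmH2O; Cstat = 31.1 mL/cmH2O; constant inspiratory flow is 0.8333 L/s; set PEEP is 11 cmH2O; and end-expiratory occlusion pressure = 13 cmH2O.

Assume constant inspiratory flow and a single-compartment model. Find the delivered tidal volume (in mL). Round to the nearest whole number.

Total PEEP = 13 cmH2O (set 11 + intrinsic 2); this is the baseline alveolar pressure.
Equation of motion (constant flow): PIP = Vt/C + R·V̇ + PEEP.
Vt/C = PIP − R·V̇ − PEEP = 33.2 − 9.583 − 13 = 10.617 cmH2O.
Vt = C × 10.617 = 31.1 × 10.617 = 330.19 mL.

330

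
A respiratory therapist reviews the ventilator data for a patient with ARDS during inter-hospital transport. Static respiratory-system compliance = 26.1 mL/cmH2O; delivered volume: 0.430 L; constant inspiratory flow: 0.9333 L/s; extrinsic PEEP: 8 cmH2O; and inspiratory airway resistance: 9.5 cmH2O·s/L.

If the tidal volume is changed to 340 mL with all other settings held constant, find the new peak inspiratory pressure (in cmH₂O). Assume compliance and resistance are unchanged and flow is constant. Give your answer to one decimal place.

29.9

PIP = Vt/C + R·V̇ + PEEP (constant-flow equation of motion).
Only the elastic term changes: ΔPIP = ΔVt / C = (340 − 430) / 26.1 = -3.448 cmH2O.
Original PIP = 430/26.1 + 9.5×0.9333 + 8 = 33.341 cmH2O; new PIP = 33.341 + (-3.448) = 29.893 cmH2O.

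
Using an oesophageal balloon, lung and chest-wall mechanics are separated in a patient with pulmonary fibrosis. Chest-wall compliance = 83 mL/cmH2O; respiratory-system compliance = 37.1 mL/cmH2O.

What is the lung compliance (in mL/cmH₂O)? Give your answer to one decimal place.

1/CL = 1/Crs − 1/Ccw.
1/CL = 1/37.1 − 1/83 = 0.01491.
CL = 67.069 mL/cmH2O.

67.1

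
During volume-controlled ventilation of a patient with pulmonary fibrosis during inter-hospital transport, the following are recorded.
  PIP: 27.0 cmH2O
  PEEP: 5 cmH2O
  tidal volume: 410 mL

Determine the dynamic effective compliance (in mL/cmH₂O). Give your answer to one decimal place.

18.6

Dynamic compliance = Vt / (PIP − PEEP) = 410 / (27.0 − 5) = 410 / 22.0 = 18.636 mL/cmH2O.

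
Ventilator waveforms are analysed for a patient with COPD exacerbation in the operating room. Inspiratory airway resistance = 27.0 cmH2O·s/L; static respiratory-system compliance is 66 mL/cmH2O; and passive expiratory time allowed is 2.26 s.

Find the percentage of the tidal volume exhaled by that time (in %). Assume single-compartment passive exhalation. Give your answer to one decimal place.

τ = R × C = 27.0 × 66 mL/cmH2O = 27.0 × 0.066 L/cmH2O = 1.782 s.
Passive exhalation: V(t)/V₀ = e^(−t/τ) = e^(−2.26/1.782) = 0.2813.
Fraction exhaled = 1 − 0.2813 = 0.7187 → 71.87%.

71.9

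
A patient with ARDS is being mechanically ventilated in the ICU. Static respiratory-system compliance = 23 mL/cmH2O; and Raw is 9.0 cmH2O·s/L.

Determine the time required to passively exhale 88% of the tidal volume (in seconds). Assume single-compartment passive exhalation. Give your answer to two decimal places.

τ = R × C = 9.0 × 23 mL/cmH2O = 9.0 × 0.023 L/cmH2O = 0.207 s.
Exhaled fraction f = 1 − e^(−t/τ) → t = −τ·ln(1 − f) = −0.207·ln(0.12) = 0.4389 s.

0.44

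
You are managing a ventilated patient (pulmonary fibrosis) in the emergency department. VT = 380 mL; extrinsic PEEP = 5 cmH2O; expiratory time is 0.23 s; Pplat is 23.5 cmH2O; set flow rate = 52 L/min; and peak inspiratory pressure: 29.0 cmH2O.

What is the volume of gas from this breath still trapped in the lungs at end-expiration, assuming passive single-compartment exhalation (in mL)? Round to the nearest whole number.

65

Flow: 52 L/min ÷ 60 = 0.8667 L/s.
R = (PIP − Pplat)/V̇ = (29.0 − 23.5) / 0.8667 = 5.5/0.8667 = 6.346 cmH2O·s/L.
C = Vt/(Pplat − PEEP) = 380.0 / (23.5 − 5) = 380.0/18.5 = 20.541 mL/cmH2O.
τ = R × C = 6.346 × 0.02054 L/cmH2O = 0.1303 s.
Fraction remaining = e^(−Te/τ) = e^(−0.23/0.1303) = 0.1712.
Trapped volume = 380.0 × 0.1712 = 65.056 mL.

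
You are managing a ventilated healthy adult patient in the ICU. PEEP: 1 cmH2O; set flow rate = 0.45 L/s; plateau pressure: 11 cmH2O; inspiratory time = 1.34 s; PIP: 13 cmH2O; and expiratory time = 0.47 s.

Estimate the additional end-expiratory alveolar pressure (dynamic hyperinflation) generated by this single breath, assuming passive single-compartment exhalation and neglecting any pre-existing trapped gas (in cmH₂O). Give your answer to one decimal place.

Vt = flow × Ti = 0.45 L/s × 1.34 s × 1000 mL/L = 603.0 mL.
R = (PIP − Pplat)/V̇ = (13 − 11) / 0.45 = 2.0/0.45 = 4.444 cmH2O·s/L.
C = Vt/(Pplat − PEEP) = 603.0 / (11 − 1) = 603.0/10.0 = 60.3 mL/cmH2O.
τ = R × C = 4.444 × 0.0603 L/cmH2O = 0.268 s.
Fraction remaining = e^(−Te/τ) = e^(−0.47/0.268) = 0.1731; trapped volume = 603.0 × 0.1731 = 104.38 mL.
Additional alveolar pressure from trapping ≈ V_trapped / C = 104.38 / 60.3 = 1.731 cmH2O.

1.7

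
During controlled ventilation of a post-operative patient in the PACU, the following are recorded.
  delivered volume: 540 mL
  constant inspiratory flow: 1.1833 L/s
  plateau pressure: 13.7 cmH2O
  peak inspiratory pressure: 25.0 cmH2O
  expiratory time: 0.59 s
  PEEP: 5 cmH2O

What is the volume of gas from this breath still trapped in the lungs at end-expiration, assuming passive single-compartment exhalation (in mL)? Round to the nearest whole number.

200

R = (PIP − Pplat)/V̇ = (25.0 − 13.7) / 1.1833 = 11.3/1.1833 = 9.55 cmH2O·s/L.
C = Vt/(Pplat − PEEP) = 540.0 / (13.7 − 5) = 540.0/8.7 = 62.069 mL/cmH2O.
τ = R × C = 9.55 × 0.06207 L/cmH2O = 0.5928 s.
Fraction remaining = e^(−Te/τ) = e^(−0.59/0.5928) = 0.3696.
Trapped volume = 540.0 × 0.3696 = 199.58 mL.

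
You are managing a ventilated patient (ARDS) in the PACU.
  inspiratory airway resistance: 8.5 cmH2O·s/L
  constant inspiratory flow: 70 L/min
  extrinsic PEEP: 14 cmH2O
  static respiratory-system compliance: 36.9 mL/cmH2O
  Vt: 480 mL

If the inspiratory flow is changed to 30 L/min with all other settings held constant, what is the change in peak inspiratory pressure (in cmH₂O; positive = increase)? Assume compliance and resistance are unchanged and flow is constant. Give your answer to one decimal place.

Flow: 70 L/min ÷ 60 = 1.1667 L/s.
New flow: 30 L/min ÷ 60 = 0.5 L/s.
PIP = Vt/C + R·V̇ + PEEP (constant-flow equation of motion).
Only the resistive term changes: ΔPIP = R × ΔV̇ = 8.5 × (0.5 − 1.1667) = 8.5 × -0.6667 = -5.667 cmH2O.

-5.7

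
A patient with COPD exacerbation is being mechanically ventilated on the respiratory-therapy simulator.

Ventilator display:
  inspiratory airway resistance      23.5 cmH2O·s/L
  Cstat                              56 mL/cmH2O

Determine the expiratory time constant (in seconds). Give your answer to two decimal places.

1.32

τ = R × C = 23.5 × 56 mL/cmH2O = 23.5 × 0.056 L/cmH2O = 1.316 s.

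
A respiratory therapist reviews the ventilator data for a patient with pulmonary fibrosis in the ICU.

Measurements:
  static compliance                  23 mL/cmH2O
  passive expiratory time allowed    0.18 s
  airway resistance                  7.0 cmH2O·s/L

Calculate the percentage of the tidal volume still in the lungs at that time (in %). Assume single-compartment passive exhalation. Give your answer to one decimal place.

τ = R × C = 7.0 × 23 mL/cmH2O = 7.0 × 0.023 L/cmH2O = 0.161 s.
Passive exhalation: V(t)/V₀ = e^(−t/τ) = e^(−0.18/0.161) = 0.3269.
Fraction remaining = 0.3269 → 32.69%.

32.7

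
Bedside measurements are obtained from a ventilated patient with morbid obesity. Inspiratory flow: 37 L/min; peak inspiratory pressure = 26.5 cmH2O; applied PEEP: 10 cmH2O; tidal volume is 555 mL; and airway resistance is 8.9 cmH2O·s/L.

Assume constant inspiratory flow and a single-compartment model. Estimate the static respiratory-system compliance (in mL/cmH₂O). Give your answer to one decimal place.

Flow: 37 L/min ÷ 60 = 0.6167 L/s.
Equation of motion (constant flow): PIP = Vt/C + R·V̇ + PEEP.
Vt/C = PIP − R·V̇ − PEEP = 26.5 − 8.9×0.6167 − 10 = 26.5 − 5.489 − 10 = 11.011 cmH2O.
C = Vt / 11.011 = 555 / 11.011 = 50.404 mL/cmH2O.

50.4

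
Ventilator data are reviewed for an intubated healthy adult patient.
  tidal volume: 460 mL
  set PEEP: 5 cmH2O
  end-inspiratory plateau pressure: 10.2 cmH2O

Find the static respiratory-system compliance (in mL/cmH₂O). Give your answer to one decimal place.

Cstat = Vt / (Pplat − PEEP) = 460 / (10.2 − 5) = 460 / 5.2 = 88.462 mL/cmH2O.

88.5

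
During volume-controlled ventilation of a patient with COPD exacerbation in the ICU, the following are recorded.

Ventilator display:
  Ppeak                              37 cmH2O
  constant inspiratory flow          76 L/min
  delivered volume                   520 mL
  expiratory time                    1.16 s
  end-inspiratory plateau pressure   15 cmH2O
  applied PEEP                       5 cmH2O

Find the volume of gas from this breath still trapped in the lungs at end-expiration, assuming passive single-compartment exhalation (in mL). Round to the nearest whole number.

144

Flow: 76 L/min ÷ 60 = 1.2667 L/s.
R = (PIP − Pplat)/V̇ = (37 − 15) / 1.2667 = 22.0/1.2667 = 17.368 cmH2O·s/L.
C = Vt/(Pplat − PEEP) = 520.0 / (15 − 5) = 520.0/10.0 = 52.0 mL/cmH2O.
τ = R × C = 17.368 × 0.052 L/cmH2O = 0.9031 s.
Fraction remaining = e^(−Te/τ) = e^(−1.16/0.9031) = 0.2768.
Trapped volume = 520.0 × 0.2768 = 143.94 mL.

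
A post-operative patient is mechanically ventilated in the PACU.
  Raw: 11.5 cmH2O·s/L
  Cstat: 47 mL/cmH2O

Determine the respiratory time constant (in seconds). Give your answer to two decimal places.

τ = R × C = 11.5 × 47 mL/cmH2O = 11.5 × 0.047 L/cmH2O = 0.5405 s.

0.54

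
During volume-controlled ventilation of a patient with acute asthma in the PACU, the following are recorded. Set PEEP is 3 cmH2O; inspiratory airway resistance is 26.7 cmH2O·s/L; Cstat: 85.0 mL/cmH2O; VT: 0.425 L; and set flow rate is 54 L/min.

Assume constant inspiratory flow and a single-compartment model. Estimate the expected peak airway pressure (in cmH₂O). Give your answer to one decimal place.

32.0

Flow: 54 L/min ÷ 60 = 0.9 L/s.
Equation of motion (constant flow): PIP = Vt/C + R·V̇ + PEEP.
PIP = 425/85.0 + 26.7×0.9 + 3 = 5.0 + 24.03 + 3 = 32.03 cmH2O.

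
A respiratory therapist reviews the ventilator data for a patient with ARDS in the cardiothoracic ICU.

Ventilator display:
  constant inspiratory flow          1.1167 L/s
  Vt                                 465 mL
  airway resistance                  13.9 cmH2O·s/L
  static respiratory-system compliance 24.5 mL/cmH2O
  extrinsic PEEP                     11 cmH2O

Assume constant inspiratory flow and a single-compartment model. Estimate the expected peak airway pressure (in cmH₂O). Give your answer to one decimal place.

45.5

Equation of motion (constant flow): PIP = Vt/C + R·V̇ + PEEP.
PIP = 465/24.5 + 13.9×1.1167 + 11 = 18.98 + 15.522 + 11 = 45.502 cmH2O.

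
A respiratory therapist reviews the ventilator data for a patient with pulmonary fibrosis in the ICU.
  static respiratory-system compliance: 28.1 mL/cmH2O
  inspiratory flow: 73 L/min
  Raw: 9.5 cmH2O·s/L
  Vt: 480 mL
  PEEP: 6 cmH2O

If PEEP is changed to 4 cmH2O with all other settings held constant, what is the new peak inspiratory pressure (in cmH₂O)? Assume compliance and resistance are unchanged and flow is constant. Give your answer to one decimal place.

Flow: 73 L/min ÷ 60 = 1.2167 L/s.
PIP = Vt/C + R·V̇ + PEEP (constant-flow equation of motion).
Only the baseline term changes: ΔPIP = ΔPEEP = 4 − 6 = -2.0 cmH2O.
Original PIP = 480/28.1 + 9.5×1.2167 + 6 = 34.641 cmH2O; new PIP = 34.641 + (-2.0) = 32.641 cmH2O.

32.6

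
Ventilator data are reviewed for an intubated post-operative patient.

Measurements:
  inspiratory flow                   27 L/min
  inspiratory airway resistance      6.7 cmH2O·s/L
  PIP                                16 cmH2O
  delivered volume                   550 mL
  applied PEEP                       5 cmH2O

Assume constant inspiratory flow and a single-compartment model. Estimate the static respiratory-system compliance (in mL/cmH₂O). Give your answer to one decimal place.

Flow: 27 L/min ÷ 60 = 0.45 L/s.
Equation of motion (constant flow): PIP = Vt/C + R·V̇ + PEEP.
Vt/C = PIP − R·V̇ − PEEP = 16 − 6.7×0.45 − 5 = 16 − 3.015 − 5 = 7.985 cmH2O.
C = Vt / 7.985 = 550 / 7.985 = 68.879 mL/cmH2O.

68.9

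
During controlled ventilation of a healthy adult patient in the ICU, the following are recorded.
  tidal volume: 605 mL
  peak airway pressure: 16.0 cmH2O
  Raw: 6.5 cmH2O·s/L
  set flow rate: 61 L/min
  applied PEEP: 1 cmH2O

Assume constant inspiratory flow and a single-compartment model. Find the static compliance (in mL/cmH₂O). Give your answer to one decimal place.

Flow: 61 L/min ÷ 60 = 1.0167 L/s.
Equation of motion (constant flow): PIP = Vt/C + R·V̇ + PEEP.
Vt/C = PIP − R·V̇ − PEEP = 16.0 − 6.5×1.0167 − 1 = 16.0 − 6.609 − 1 = 8.391 cmH2O.
C = Vt / 8.391 = 605 / 8.391 = 72.101 mL/cmH2O.

72.1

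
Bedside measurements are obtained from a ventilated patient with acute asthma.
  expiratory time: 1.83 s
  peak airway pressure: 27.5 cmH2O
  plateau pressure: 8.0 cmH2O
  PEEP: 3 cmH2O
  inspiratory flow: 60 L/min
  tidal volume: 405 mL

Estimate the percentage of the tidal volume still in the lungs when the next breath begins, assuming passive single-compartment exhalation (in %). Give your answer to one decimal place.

Flow: 60 L/min ÷ 60 = 1 L/s.
R = (PIP − Pplat)/V̇ = (27.5 − 8.0) / 1 = 19.5/1 = 19.5 cmH2O·s/L.
C = Vt/(Pplat − PEEP) = 405.0 / (8.0 − 3) = 405.0/5.0 = 81.0 mL/cmH2O.
τ = R × C = 19.5 × 0.081 L/cmH2O = 1.58 s.
Fraction remaining at end-expiration = e^(−Te/τ) = e^(−1.83/1.58) = 0.314 → 31.4%.

31.4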